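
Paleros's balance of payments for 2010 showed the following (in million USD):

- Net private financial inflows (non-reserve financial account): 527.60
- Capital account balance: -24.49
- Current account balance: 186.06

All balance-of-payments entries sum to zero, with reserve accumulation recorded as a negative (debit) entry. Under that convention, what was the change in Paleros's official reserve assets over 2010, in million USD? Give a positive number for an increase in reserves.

Official reserve transactions balance = -(186.06 + (-24.49) + 527.60) = -689.17
An accumulation of reserves is recorded as a debit (negative entry), so the change in the stock of reserves is the negative of that balance.
Change in official reserves = -(-689.17) = 689.17

689.17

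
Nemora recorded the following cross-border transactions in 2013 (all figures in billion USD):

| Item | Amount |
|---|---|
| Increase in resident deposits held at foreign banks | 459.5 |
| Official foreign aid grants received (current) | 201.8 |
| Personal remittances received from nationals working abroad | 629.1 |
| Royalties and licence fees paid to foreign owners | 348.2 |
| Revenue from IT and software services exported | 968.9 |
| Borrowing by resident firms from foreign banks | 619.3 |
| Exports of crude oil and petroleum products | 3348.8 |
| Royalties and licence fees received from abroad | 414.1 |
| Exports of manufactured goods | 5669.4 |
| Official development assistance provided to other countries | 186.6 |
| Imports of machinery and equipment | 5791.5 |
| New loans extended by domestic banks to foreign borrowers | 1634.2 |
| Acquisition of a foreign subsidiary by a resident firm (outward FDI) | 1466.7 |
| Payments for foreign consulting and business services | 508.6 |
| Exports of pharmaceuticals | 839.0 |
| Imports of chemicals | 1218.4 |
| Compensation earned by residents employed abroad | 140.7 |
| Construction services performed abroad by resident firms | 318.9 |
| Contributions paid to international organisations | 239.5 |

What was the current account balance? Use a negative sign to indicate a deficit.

4237.9

Goods: -5791.5 + 5669.4 + 839.0 + 3348.8 - 1218.4 = 2847.3
Services: 968.9 - 508.6 - 348.2 + 318.9 + 414.1 = 845.1
Primary income: 140.7
Secondary income: -186.6 - 239.5 + 201.8 + 629.1 = 404.8
Current account = 2847.3 + 845.1 + 140.7 + 404.8 = 4237.9
(Excluded from the current account — financial account: increase in resident deposits held at foreign banks 459.5, borrowing by resident firms from foreign banks 619.3, new loans extended by domestic banks to foreign borrowers 1634.2, acquisition of a foreign subsidiary by a resident firm (outward FDI) 1466.7.)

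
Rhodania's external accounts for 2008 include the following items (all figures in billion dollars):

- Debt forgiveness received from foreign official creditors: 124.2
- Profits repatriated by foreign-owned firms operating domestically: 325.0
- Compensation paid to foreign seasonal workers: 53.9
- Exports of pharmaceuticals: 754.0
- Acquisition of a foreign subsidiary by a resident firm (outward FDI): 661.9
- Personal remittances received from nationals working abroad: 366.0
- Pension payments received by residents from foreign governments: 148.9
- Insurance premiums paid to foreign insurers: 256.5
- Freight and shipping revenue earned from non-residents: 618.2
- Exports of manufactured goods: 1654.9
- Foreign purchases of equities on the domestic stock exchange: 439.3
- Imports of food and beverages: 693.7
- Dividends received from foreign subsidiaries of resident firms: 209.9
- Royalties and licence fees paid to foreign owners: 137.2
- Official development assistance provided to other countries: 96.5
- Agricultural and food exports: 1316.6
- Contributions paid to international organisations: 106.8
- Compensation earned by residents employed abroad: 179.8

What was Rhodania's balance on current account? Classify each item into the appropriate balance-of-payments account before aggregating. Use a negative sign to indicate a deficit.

3578.7

Goods: 1316.6 - 693.7 + 1654.9 + 754.0 = 3031.8
Services: -256.5 + 618.2 - 137.2 = 224.5
Primary income: -53.9 - 325.0 + 209.9 + 179.8 = 10.8
Secondary income: -96.5 - 106.8 + 148.9 + 366.0 = 311.6
Current account = 3031.8 + 224.5 + 10.8 + 311.6 = 3578.7
(Excluded from the current account — capital account: debt forgiveness received from foreign official creditors 124.2; financial account: acquisition of a foreign subsidiary by a resident firm (outward FDI) 661.9, foreign purchases of equities on the domestic stock exchange 439.3.)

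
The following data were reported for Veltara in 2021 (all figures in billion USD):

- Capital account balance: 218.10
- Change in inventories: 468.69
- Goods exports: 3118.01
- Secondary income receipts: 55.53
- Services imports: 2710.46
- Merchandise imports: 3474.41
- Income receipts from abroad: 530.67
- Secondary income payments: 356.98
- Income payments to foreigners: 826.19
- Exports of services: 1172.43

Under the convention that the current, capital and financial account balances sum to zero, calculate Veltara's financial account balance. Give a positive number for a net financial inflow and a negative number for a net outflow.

2273.30

Goods balance = 3118.01 - 3474.41 = -356.40
Services balance = 1172.43 - 2710.46 = -1538.03
Trade balance (goods + services) = -356.40 + (-1538.03) = -1894.43
Net primary income = 530.67 - 826.19 = -295.52
Net secondary income = 55.53 - 356.98 = -301.45
Current account = -1894.43 + (-295.52) + (-301.45) = -2491.40
Financial account = -(-2491.40 + 218.10) = 2273.30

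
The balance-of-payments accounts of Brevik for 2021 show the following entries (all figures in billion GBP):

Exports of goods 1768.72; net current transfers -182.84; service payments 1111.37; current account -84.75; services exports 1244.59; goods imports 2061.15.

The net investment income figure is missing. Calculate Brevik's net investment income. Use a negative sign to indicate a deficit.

Current account = goods balance + services balance + net primary income + net secondary income
Sum of the known components = -342.05
Net investment income = CA - (known components) = -84.75 - (-342.05) = 257.30

257.30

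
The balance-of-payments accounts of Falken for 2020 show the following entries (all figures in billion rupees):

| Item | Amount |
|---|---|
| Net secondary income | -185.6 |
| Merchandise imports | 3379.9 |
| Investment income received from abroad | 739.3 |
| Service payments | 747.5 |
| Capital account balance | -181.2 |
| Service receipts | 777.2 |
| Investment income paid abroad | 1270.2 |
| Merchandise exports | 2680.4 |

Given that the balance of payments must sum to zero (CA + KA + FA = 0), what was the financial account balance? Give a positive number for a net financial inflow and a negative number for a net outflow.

Goods balance = 2680.4 - 3379.9 = -699.5
Services balance = 777.2 - 747.5 = 29.7
Trade balance (goods + services) = -699.5 + 29.7 = -669.8
Net primary income = 739.3 - 1270.2 = -530.9
Net secondary income = -185.6
Current account = -669.8 + (-530.9) + (-185.6) = -1386.3
Financial account = -(-1386.3 + (-181.2)) = 1567.5

1567.5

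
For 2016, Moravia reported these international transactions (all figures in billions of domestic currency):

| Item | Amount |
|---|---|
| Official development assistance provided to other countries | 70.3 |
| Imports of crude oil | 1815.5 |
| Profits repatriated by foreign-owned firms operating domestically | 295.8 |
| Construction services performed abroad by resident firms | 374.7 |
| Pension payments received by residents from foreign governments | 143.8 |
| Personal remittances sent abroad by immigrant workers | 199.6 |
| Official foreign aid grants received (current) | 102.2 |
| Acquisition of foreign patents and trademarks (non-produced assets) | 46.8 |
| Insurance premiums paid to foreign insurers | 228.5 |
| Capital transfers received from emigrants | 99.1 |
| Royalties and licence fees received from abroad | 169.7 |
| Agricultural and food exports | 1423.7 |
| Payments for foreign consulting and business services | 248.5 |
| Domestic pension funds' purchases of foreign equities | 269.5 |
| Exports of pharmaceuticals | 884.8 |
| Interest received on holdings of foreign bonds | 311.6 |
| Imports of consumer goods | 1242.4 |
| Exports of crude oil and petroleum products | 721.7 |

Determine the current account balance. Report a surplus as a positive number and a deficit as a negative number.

31.6

Goods: 721.7 - 1815.5 + 884.8 - 1242.4 + 1423.7 = -27.7
Services: -248.5 + 374.7 + 169.7 - 228.5 = 67.4
Primary income: 311.6 - 295.8 = 15.8
Secondary income: -199.6 + 102.2 - 70.3 + 143.8 = -23.9
Current account = (-27.7) + 67.4 + 15.8 + (-23.9) = 31.6
(Excluded from the current account — capital account: acquisition of foreign patents and trademarks (non-produced assets) 46.8, capital transfers received from emigrants 99.1; financial account: domestic pension funds' purchases of foreign equities 269.5.)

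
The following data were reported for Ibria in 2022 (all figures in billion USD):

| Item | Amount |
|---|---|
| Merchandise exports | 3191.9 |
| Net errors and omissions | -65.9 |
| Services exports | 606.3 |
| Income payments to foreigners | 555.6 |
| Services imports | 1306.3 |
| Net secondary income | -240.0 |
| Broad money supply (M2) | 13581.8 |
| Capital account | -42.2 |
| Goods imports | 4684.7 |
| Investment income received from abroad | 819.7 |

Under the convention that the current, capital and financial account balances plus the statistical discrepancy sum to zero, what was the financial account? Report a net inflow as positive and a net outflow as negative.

2276.8

Goods balance = 3191.9 - 4684.7 = -1492.8
Services balance = 606.3 - 1306.3 = -700.0
Trade balance (goods + services) = -1492.8 + (-700.0) = -2192.8
Net primary income = 819.7 - 555.6 = 264.1
Net secondary income = -240.0
Current account = -2192.8 + 264.1 + (-240.0) = -2168.7
Financial account = -(-2168.7 + (-42.2) + (-65.9)) = 2276.8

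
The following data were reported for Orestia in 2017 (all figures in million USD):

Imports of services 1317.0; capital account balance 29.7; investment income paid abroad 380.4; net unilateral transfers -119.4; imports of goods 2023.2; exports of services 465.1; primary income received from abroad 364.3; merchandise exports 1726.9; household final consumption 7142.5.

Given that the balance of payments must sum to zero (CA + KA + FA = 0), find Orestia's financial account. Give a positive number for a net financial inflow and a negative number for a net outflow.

1254.0

Goods balance = 1726.9 - 2023.2 = -296.3
Services balance = 465.1 - 1317.0 = -851.9
Trade balance (goods + services) = -296.3 + (-851.9) = -1148.2
Net primary income = 364.3 - 380.4 = -16.1
Net secondary income = -119.4
Current account = -1148.2 + (-16.1) + (-119.4) = -1283.7
Financial account = -(-1283.7 + 29.7) = 1254.0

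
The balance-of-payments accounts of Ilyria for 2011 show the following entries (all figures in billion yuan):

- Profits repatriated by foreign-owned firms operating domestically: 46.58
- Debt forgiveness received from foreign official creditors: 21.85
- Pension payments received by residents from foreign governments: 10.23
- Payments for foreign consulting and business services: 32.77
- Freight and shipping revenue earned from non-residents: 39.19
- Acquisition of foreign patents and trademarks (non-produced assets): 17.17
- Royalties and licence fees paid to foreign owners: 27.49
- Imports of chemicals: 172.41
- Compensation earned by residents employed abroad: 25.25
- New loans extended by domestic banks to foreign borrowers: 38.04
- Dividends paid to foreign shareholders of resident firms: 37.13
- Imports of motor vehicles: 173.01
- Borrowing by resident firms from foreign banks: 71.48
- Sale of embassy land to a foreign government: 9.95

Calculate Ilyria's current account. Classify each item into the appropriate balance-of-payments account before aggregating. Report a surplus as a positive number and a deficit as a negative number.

Goods: -173.01 - 172.41 = -345.42
Services: -32.77 + 39.19 - 27.49 = -21.07
Primary income: -46.58 + 25.25 - 37.13 = -58.46
Secondary income: 10.23
Current account = (-345.42) + (-21.07) + (-58.46) + 10.23 = -414.72
(Excluded from the current account — capital account: debt forgiveness received from foreign official creditors 21.85, acquisition of foreign patents and trademarks (non-produced assets) 17.17, sale of embassy land to a foreign government 9.95; financial account: new loans extended by domestic banks to foreign borrowers 38.04, borrowing by resident firms from foreign banks 71.48.)

-414.72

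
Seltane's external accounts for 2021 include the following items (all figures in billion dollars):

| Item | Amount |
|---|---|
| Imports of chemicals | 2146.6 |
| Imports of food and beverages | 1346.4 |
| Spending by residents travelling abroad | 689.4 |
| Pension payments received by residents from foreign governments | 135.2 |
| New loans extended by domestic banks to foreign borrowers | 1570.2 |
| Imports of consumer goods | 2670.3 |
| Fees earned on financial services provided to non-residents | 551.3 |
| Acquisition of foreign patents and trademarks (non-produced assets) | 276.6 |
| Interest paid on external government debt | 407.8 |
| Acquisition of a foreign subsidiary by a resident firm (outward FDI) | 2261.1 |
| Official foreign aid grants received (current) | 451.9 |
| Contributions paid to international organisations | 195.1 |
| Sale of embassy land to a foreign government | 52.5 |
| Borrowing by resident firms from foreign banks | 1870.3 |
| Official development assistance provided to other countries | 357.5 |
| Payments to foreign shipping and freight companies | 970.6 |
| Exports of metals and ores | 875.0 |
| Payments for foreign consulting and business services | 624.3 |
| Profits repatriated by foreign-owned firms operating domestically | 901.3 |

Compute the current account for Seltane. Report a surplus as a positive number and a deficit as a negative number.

Goods: 875.0 - 2670.3 - 1346.4 - 2146.6 = -5288.3
Services: -689.4 + 551.3 - 624.3 - 970.6 = -1733.0
Primary income: -407.8 - 901.3 = -1309.1
Secondary income: -195.1 + 451.9 - 357.5 + 135.2 = 34.5
Current account = (-5288.3) + (-1733.0) + (-1309.1) + 34.5 = -8295.9
(Excluded from the current account — financial account: new loans extended by domestic banks to foreign borrowers 1570.2, acquisition of a foreign subsidiary by a resident firm (outward FDI) 2261.1, borrowing by resident firms from foreign banks 1870.3; capital account: acquisition of foreign patents and trademarks (non-produced assets) 276.6, sale of embassy land to a foreign government 52.5.)

-8295.9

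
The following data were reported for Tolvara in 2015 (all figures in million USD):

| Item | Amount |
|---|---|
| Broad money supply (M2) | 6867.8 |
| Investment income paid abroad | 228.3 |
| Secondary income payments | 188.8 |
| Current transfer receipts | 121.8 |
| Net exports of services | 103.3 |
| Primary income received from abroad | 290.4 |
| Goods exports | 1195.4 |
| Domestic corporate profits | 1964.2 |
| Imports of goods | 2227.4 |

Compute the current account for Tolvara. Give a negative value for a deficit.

-933.6

Goods balance = 1195.4 - 2227.4 = -1032.0
Services balance = 103.3
Trade balance (goods + services) = -1032.0 + 103.3 = -928.7
Net primary income = 290.4 - 228.3 = 62.1
Net secondary income = 121.8 - 188.8 = -67.0
Current account = -928.7 + 62.1 + (-67.0) = -933.6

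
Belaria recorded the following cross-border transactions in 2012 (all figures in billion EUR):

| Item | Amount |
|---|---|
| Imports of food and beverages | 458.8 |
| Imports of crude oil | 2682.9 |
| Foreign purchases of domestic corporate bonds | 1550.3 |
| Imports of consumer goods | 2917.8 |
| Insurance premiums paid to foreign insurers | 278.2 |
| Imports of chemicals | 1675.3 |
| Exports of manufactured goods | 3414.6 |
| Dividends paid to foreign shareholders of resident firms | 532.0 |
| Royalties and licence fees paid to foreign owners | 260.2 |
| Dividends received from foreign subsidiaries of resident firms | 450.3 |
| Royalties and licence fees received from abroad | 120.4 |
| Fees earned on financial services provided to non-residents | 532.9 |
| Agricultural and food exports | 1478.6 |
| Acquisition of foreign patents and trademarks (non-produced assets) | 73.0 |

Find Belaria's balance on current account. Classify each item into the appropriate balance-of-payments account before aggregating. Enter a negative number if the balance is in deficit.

Goods: -458.8 + 3414.6 + 1478.6 - 2917.8 - 2682.9 - 1675.3 = -2841.6
Services: 532.9 + 120.4 - 260.2 - 278.2 = 114.9
Primary income: 450.3 - 532.0 = -81.7
Current account = (-2841.6) + 114.9 + (-81.7) = -2808.4
(Excluded from the current account — financial account: foreign purchases of domestic corporate bonds 1550.3; capital account: acquisition of foreign patents and trademarks (non-produced assets) 73.0.)

-2808.4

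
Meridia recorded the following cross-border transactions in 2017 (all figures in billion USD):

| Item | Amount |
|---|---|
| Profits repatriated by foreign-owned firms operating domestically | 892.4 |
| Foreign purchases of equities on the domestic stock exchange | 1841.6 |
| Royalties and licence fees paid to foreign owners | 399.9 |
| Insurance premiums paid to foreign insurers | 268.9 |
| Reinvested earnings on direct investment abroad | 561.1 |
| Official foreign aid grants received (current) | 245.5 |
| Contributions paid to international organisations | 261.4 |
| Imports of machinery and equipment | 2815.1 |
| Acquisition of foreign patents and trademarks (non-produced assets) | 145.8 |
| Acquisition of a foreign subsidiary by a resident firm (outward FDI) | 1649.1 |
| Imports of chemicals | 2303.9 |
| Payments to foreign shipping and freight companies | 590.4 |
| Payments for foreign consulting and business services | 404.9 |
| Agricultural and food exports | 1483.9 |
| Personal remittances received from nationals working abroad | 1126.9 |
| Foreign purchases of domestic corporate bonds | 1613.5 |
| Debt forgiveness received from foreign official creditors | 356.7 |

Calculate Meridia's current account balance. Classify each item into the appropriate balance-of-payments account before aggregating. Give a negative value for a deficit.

-4519.5

Goods: 1483.9 - 2815.1 - 2303.9 = -3635.1
Services: -404.9 - 590.4 - 399.9 - 268.9 = -1664.1
Primary income: -892.4 + 561.1 = -331.3
Secondary income: 1126.9 - 261.4 + 245.5 = 1111.0
Current account = (-3635.1) + (-1664.1) + (-331.3) + 1111.0 = -4519.5
(Excluded from the current account — financial account: foreign purchases of equities on the domestic stock exchange 1841.6, acquisition of a foreign subsidiary by a resident firm (outward FDI) 1649.1, foreign purchases of domestic corporate bonds 1613.5; capital account: acquisition of foreign patents and trademarks (non-produced assets) 145.8, debt forgiveness received from foreign official creditors 356.7.)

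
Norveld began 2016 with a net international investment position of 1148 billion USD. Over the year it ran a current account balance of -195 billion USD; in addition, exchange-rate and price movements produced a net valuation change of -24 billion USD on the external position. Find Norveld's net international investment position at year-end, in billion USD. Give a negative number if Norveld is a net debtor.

929

Change in NIIP = current account + net valuation change = -195 + (-24) = -219
End-of-year NIIP = 1148 + (-219) = 929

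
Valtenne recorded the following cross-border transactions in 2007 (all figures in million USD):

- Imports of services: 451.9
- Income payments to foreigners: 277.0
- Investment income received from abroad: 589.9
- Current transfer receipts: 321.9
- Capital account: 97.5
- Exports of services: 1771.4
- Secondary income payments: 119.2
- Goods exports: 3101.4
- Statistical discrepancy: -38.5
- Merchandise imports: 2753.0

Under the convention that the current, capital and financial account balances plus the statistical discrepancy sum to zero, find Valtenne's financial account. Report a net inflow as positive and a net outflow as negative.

-2242.5

Goods balance = 3101.4 - 2753.0 = 348.4
Services balance = 1771.4 - 451.9 = 1319.5
Trade balance (goods + services) = 348.4 + 1319.5 = 1667.9
Net primary income = 589.9 - 277.0 = 312.9
Net secondary income = 321.9 - 119.2 = 202.7
Current account = 1667.9 + 312.9 + 202.7 = 2183.5
Financial account = -(2183.5 + 97.5 + (-38.5)) = -2242.5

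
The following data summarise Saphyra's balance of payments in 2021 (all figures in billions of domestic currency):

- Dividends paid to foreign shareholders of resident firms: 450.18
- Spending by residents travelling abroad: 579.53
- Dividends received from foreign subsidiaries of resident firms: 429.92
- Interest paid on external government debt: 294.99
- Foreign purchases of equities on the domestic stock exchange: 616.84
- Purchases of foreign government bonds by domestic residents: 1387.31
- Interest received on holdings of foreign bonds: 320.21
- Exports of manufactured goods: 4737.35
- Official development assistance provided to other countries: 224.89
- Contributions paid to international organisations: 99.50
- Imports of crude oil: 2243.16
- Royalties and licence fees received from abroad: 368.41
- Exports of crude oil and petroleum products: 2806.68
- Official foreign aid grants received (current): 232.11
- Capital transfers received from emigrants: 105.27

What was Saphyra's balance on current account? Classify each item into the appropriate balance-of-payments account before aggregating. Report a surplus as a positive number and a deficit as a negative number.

Goods: 4737.35 - 2243.16 + 2806.68 = 5300.87
Services: 368.41 - 579.53 = -211.12
Primary income: 429.92 - 450.18 + 320.21 - 294.99 = 4.96
Secondary income: -99.50 - 224.89 + 232.11 = -92.28
Current account = 5300.87 + (-211.12) + 4.96 + (-92.28) = 5002.43
(Excluded from the current account — financial account: foreign purchases of equities on the domestic stock exchange 616.84, purchases of foreign government bonds by domestic residents 1387.31; capital account: capital transfers received from emigrants 105.27.)

5002.43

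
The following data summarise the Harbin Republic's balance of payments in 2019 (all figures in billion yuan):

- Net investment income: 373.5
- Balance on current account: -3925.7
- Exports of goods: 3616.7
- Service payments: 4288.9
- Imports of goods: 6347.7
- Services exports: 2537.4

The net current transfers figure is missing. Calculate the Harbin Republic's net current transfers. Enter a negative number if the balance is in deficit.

183.3

Current account = goods balance + services balance + net primary income + net secondary income
Sum of the known components = -4109.0
Net current transfers = CA - (known components) = -3925.7 - (-4109.0) = 183.3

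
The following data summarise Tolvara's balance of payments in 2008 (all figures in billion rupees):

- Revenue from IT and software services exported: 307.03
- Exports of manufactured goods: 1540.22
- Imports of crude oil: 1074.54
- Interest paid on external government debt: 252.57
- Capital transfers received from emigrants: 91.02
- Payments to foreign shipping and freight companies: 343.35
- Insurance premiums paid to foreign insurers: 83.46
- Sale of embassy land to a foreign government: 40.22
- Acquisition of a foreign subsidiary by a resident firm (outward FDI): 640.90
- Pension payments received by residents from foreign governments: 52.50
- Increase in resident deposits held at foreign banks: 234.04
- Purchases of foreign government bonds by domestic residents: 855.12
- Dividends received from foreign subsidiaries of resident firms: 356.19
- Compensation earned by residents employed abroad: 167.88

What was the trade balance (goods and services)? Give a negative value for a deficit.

Goods: 1540.22 - 1074.54 = 465.68
Services: -83.46 - 343.35 + 307.03 = -119.78
Trade balance = 465.68 + (-119.78) = 345.90
(Excluded from the trade balance — primary income: interest paid on external government debt 252.57, dividends received from foreign subsidiaries of resident firms 356.19, compensation earned by residents employed abroad 167.88; capital account: capital transfers received from emigrants 91.02, sale of embassy land to a foreign government 40.22; financial account: acquisition of a foreign subsidiary by a resident firm (outward FDI) 640.90, increase in resident deposits held at foreign banks 234.04, purchases of foreign government bonds by domestic residents 855.12; secondary income: pension payments received by residents from foreign governments 52.50.)

345.90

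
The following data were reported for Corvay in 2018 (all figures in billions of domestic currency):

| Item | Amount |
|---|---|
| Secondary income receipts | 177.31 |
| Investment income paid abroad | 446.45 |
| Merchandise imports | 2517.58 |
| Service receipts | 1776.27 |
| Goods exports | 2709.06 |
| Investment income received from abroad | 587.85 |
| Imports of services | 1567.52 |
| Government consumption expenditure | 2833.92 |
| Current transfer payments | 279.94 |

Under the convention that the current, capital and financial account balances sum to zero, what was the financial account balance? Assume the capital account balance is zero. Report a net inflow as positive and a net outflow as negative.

-439.00

Goods balance = 2709.06 - 2517.58 = 191.48
Services balance = 1776.27 - 1567.52 = 208.75
Trade balance (goods + services) = 191.48 + 208.75 = 400.23
Net primary income = 587.85 - 446.45 = 141.40
Net secondary income = 177.31 - 279.94 = -102.63
Current account = 400.23 + 141.40 + (-102.63) = 439.00
Financial account = -(439.00) = -439.00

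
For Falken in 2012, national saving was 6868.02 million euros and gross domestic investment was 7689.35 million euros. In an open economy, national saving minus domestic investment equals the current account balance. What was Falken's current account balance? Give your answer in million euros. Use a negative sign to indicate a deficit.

S - I = CA (net lending to the rest of the world).
CA = S - I = 6868.02 - 7689.35 = -821.33

-821.33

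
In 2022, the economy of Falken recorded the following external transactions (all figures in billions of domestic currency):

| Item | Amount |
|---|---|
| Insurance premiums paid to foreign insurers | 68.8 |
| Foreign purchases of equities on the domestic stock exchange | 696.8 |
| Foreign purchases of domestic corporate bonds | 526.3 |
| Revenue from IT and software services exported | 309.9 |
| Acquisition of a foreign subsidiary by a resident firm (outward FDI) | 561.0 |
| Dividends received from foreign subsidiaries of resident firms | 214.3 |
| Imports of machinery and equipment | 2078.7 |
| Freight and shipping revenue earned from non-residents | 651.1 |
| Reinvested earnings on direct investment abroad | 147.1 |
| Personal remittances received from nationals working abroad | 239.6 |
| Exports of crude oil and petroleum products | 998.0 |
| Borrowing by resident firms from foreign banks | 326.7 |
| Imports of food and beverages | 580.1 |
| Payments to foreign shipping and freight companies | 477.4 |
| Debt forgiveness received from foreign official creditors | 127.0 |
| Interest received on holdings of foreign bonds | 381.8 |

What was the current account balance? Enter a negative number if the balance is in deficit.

Goods: -580.1 - 2078.7 + 998.0 = -1660.8
Services: 651.1 - 477.4 + 309.9 - 68.8 = 414.8
Primary income: 381.8 + 214.3 + 147.1 = 743.2
Secondary income: 239.6
Current account = (-1660.8) + 414.8 + 743.2 + 239.6 = -263.2
(Excluded from the current account — financial account: foreign purchases of equities on the domestic stock exchange 696.8, foreign purchases of domestic corporate bonds 526.3, acquisition of a foreign subsidiary by a resident firm (outward FDI) 561.0, borrowing by resident firms from foreign banks 326.7; capital account: debt forgiveness received from foreign official creditors 127.0.)

-263.2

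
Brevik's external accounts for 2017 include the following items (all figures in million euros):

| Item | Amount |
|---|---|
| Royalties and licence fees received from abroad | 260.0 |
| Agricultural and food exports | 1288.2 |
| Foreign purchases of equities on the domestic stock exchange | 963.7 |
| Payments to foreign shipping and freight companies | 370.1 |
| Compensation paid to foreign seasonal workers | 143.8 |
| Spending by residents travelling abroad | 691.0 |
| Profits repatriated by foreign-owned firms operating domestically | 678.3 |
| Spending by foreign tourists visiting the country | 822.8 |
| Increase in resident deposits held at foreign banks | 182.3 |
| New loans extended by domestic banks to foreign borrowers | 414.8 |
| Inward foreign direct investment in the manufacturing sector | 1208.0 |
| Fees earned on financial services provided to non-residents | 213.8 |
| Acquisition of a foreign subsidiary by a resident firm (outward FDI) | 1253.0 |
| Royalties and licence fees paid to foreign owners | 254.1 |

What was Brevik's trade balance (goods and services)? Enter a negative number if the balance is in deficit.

1269.6

Goods: 1288.2
Services: 260.0 - 691.0 - 254.1 + 213.8 - 370.1 + 822.8 = -18.6
Trade balance = 1288.2 + (-18.6) = 1269.6
(Excluded from the trade balance — financial account: foreign purchases of equities on the domestic stock exchange 963.7, increase in resident deposits held at foreign banks 182.3, new loans extended by domestic banks to foreign borrowers 414.8, inward foreign direct investment in the manufacturing sector 1208.0, acquisition of a foreign subsidiary by a resident firm (outward FDI) 1253.0; primary income: compensation paid to foreign seasonal workers 143.8, profits repatriated by foreign-owned firms operating domestically 678.3.)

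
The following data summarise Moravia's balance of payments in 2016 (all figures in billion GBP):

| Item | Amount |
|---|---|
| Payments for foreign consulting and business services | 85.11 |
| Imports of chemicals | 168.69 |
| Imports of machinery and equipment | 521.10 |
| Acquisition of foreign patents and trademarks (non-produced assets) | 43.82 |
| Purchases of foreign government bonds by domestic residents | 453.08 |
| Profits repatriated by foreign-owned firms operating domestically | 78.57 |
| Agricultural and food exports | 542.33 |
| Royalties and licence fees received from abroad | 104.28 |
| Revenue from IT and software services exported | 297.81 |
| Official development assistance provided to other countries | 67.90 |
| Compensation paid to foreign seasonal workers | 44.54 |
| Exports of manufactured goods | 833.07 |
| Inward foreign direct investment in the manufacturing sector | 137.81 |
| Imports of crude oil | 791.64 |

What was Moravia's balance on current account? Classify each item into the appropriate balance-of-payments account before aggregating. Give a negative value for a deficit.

19.94

Goods: 833.07 + 542.33 - 521.10 - 791.64 - 168.69 = -106.03
Services: 297.81 + 104.28 - 85.11 = 316.98
Primary income: -78.57 - 44.54 = -123.11
Secondary income: -67.90
Current account = (-106.03) + 316.98 + (-123.11) + (-67.90) = 19.94
(Excluded from the current account — capital account: acquisition of foreign patents and trademarks (non-produced assets) 43.82; financial account: purchases of foreign government bonds by domestic residents 453.08, inward foreign direct investment in the manufacturing sector 137.81.)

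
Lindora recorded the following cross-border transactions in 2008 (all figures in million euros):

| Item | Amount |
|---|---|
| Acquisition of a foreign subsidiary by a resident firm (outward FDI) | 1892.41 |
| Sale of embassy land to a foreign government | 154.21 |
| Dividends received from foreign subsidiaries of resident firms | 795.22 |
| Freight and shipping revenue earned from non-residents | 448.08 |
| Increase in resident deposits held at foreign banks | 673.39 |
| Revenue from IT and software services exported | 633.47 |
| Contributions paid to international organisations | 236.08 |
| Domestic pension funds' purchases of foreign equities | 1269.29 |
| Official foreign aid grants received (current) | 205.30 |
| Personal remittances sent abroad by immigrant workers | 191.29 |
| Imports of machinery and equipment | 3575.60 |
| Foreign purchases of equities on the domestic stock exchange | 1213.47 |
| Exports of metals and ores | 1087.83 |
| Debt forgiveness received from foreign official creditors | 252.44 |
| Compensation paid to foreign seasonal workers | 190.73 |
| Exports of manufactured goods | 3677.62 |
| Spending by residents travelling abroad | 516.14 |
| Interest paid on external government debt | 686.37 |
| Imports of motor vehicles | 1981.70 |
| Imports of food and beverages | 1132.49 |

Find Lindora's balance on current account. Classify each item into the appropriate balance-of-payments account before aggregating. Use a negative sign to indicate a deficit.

-1662.88

Goods: 3677.62 - 1132.49 - 3575.60 + 1087.83 - 1981.70 = -1924.34
Services: -516.14 + 633.47 + 448.08 = 565.41
Primary income: 795.22 - 686.37 - 190.73 = -81.88
Secondary income: -191.29 + 205.30 - 236.08 = -222.07
Current account = (-1924.34) + 565.41 + (-81.88) + (-222.07) = -1662.88
(Excluded from the current account — financial account: acquisition of a foreign subsidiary by a resident firm (outward FDI) 1892.41, increase in resident deposits held at foreign banks 673.39, domestic pension funds' purchases of foreign equities 1269.29, foreign purchases of equities on the domestic stock exchange 1213.47; capital account: sale of embassy land to a foreign government 154.21, debt forgiveness received from foreign official creditors 252.44.)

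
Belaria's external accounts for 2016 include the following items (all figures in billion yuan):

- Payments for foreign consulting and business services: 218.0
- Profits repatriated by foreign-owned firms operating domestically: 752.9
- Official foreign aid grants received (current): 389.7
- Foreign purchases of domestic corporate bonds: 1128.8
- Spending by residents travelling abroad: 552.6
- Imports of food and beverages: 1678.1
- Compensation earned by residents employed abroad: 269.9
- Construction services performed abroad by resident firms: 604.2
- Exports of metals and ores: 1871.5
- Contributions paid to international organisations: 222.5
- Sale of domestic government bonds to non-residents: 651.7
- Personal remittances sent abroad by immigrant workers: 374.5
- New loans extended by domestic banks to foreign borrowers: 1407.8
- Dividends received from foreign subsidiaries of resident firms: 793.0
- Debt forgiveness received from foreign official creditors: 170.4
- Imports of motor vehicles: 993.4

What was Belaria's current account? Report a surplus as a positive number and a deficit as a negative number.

Goods: -993.4 + 1871.5 - 1678.1 = -800.0
Services: -218.0 + 604.2 - 552.6 = -166.4
Primary income: 793.0 + 269.9 - 752.9 = 310.0
Secondary income: -222.5 + 389.7 - 374.5 = -207.3
Current account = (-800.0) + (-166.4) + 310.0 + (-207.3) = -863.7
(Excluded from the current account — financial account: foreign purchases of domestic corporate bonds 1128.8, sale of domestic government bonds to non-residents 651.7, new loans extended by domestic banks to foreign borrowers 1407.8; capital account: debt forgiveness received from foreign official creditors 170.4.)

-863.7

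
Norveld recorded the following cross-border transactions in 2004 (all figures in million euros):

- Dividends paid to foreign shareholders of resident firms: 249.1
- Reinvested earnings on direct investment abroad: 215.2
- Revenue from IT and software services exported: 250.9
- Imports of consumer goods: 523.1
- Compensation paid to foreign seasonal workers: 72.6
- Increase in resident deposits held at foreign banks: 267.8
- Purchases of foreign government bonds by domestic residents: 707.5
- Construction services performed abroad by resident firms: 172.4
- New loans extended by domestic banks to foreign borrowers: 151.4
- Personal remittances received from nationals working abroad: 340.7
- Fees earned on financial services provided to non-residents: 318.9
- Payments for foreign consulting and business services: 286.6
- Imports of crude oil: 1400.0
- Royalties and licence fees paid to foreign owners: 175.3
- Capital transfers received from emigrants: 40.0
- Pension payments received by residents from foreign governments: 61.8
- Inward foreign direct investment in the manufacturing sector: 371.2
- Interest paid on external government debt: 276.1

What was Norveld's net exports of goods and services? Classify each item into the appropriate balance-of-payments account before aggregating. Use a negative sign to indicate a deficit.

Goods: -1400.0 - 523.1 = -1923.1
Services: -175.3 + 172.4 + 318.9 - 286.6 + 250.9 = 280.3
Trade balance = -1923.1 + 280.3 = -1642.8
(Excluded from the trade balance — primary income: dividends paid to foreign shareholders of resident firms 249.1, reinvested earnings on direct investment abroad 215.2, compensation paid to foreign seasonal workers 72.6, interest paid on external government debt 276.1; financial account: increase in resident deposits held at foreign banks 267.8, purchases of foreign government bonds by domestic residents 707.5, new loans extended by domestic banks to foreign borrowers 151.4, inward foreign direct investment in the manufacturing sector 371.2; secondary income: personal remittances received from nationals working abroad 340.7, pension payments received by residents from foreign governments 61.8; capital account: capital transfers received from emigrants 40.0.)

-1642.8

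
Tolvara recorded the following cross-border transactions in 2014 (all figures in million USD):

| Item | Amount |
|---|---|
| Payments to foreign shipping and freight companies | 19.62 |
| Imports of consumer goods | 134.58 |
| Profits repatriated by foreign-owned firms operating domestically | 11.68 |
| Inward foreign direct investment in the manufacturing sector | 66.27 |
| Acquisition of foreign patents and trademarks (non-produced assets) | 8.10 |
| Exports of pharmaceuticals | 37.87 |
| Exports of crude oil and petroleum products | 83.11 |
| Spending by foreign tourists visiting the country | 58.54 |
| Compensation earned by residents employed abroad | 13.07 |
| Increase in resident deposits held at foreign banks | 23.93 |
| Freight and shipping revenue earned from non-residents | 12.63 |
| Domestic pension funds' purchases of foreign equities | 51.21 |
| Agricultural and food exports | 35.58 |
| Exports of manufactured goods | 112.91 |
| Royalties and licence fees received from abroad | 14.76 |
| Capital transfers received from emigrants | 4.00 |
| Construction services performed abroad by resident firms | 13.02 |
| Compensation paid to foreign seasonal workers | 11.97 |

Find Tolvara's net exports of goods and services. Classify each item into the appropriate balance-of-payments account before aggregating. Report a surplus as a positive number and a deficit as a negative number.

214.22

Goods: 37.87 + 83.11 + 112.91 - 134.58 + 35.58 = 134.89
Services: 13.02 + 12.63 + 58.54 - 19.62 + 14.76 = 79.33
Trade balance = 134.89 + 79.33 = 214.22
(Excluded from the trade balance — primary income: profits repatriated by foreign-owned firms operating domestically 11.68, compensation earned by residents employed abroad 13.07, compensation paid to foreign seasonal workers 11.97; financial account: inward foreign direct investment in the manufacturing sector 66.27, increase in resident deposits held at foreign banks 23.93, domestic pension funds' purchases of foreign equities 51.21; capital account: acquisition of foreign patents and trademarks (non-produced assets) 8.10, capital transfers received from emigrants 4.00.)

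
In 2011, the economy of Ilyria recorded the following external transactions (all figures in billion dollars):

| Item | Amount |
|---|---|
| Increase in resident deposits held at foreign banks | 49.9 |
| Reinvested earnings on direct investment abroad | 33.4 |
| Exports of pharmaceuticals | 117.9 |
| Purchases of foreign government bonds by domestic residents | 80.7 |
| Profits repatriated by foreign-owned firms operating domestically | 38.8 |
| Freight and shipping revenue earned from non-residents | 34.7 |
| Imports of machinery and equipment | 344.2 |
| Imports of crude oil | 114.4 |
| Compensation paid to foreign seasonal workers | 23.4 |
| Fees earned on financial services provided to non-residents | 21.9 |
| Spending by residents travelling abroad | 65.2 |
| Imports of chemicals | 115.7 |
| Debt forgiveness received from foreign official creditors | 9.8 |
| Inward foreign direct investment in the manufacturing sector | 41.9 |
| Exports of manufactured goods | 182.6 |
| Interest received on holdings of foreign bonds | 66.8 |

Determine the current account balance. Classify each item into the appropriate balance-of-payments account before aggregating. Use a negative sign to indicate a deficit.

-244.4

Goods: -114.4 - 115.7 - 344.2 + 182.6 + 117.9 = -273.8
Services: 21.9 + 34.7 - 65.2 = -8.6
Primary income: -38.8 + 66.8 - 23.4 + 33.4 = 38.0
Current account = (-273.8) + (-8.6) + 38.0 = -244.4
(Excluded from the current account — financial account: increase in resident deposits held at foreign banks 49.9, purchases of foreign government bonds by domestic residents 80.7, inward foreign direct investment in the manufacturing sector 41.9; capital account: debt forgiveness received from foreign official creditors 9.8.)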